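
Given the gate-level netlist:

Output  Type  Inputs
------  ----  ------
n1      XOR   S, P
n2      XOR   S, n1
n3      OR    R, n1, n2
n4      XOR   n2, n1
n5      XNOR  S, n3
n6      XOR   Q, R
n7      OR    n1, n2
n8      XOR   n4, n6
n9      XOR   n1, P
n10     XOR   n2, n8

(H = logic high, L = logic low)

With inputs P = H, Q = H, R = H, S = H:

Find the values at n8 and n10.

n8 = H, n10 = L

n1 = S XOR P = H XOR H = L
n2 = S XOR n1 = H XOR L = H
n4 = n2 XOR n1 = H XOR L = H
n6 = Q XOR R = H XOR H = L
n8 = n4 XOR n6 = H XOR L = H
n10 = n2 XOR n8 = H XOR H = L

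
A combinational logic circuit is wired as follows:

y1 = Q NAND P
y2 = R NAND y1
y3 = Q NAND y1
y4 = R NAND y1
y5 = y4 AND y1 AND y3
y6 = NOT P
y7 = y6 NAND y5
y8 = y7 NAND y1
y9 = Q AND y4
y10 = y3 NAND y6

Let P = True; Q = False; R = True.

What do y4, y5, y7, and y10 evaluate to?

y1 = Q NAND P = False NAND True = True
y3 = Q NAND y1 = False NAND True = True
y4 = R NAND y1 = True NAND True = False
y5 = y4 AND y1 AND y3 = False AND True AND True = False
y6 = NOT P = NOT True = False
y7 = y6 NAND y5 = False NAND False = True
y10 = y3 NAND y6 = True NAND False = True

y4 = False, y5 = False, y7 = True, y10 = True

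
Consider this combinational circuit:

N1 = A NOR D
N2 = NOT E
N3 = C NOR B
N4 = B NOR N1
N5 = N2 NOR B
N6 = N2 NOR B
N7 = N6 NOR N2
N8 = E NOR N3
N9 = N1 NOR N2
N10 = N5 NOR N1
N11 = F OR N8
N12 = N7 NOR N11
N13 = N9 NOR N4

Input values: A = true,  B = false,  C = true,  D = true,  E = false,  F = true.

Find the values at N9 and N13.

N9 = false, N13 = false

N1 = A NOR D = true NOR true = false
N2 = NOT E = NOT false = true
N4 = B NOR N1 = false NOR false = true
N9 = N1 NOR N2 = false NOR true = false
N13 = N9 NOR N4 = false NOR true = false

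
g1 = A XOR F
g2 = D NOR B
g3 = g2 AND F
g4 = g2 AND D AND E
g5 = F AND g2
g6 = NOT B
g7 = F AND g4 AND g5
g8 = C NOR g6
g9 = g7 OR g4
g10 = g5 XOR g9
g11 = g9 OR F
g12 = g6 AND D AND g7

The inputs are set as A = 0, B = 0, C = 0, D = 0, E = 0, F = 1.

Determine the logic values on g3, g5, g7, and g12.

g2 = D NOR B = 0 NOR 0 = 1
g3 = g2 AND F = 1 AND 1 = 1
g4 = g2 AND D AND E = 1 AND 0 AND 0 = 0
g5 = F AND g2 = 1 AND 1 = 1
g6 = NOT B = NOT 0 = 1
g7 = F AND g4 AND g5 = 1 AND 0 AND 1 = 0
g12 = g6 AND D AND g7 = 1 AND 0 AND 0 = 0

g3 = 1  g5 = 1  g7 = 0  g12 = 0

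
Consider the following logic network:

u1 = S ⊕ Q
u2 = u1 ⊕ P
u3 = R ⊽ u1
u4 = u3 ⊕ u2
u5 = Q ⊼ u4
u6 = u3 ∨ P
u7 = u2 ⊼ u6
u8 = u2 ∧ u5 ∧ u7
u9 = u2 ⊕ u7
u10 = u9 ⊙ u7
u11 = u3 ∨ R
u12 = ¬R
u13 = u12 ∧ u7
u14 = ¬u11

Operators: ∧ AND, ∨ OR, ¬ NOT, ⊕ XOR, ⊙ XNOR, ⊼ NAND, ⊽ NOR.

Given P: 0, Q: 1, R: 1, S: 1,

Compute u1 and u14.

u1 = 0, u14 = 0

u1 = S XOR Q = 1 XOR 1 = 0
u3 = R NOR u1 = 1 NOR 0 = 0
u11 = u3 OR R = 0 OR 1 = 1
u14 = NOT u11 = NOT 1 = 0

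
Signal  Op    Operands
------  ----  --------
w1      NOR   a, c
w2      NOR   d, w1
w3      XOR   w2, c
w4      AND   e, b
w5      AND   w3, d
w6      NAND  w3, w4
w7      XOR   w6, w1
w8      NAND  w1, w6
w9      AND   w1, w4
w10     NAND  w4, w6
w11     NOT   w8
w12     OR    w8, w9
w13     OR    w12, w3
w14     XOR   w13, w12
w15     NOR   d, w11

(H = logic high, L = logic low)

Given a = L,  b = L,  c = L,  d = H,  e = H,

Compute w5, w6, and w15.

w5 = L, w6 = H, w15 = L

w1 = a NOR c = L NOR L = H
w2 = d NOR w1 = H NOR H = L
w3 = w2 XOR c = L XOR L = L
w4 = e AND b = H AND L = L
w5 = w3 AND d = L AND H = L
w6 = w3 NAND w4 = L NAND L = H
w8 = w1 NAND w6 = H NAND H = L
w11 = NOT w8 = NOT L = H
w15 = d NOR w11 = H NOR H = L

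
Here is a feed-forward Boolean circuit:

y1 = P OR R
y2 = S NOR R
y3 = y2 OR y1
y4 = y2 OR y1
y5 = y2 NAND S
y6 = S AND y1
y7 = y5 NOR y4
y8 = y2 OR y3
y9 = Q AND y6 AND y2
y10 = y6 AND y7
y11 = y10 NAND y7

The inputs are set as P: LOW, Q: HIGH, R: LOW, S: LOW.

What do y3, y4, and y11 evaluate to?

y1 = P OR R = LOW OR LOW = LOW
y2 = S NOR R = LOW NOR LOW = HIGH
y3 = y2 OR y1 = HIGH OR LOW = HIGH
y4 = y2 OR y1 = HIGH OR LOW = HIGH
y5 = y2 NAND S = HIGH NAND LOW = HIGH
y6 = S AND y1 = LOW AND LOW = LOW
y7 = y5 NOR y4 = HIGH NOR HIGH = LOW
y10 = y6 AND y7 = LOW AND LOW = LOW
y11 = y10 NAND y7 = LOW NAND LOW = HIGH

y3 = HIGH, y4 = HIGH, y11 = HIGH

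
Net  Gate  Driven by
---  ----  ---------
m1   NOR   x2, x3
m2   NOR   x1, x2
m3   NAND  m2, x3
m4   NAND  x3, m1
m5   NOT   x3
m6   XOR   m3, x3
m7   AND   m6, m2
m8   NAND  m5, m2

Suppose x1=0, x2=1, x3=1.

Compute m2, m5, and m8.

m2 = 0  m5 = 0  m8 = 1

m2 = x1 NOR x2 = 0 NOR 1 = 0
m5 = NOT x3 = NOT 1 = 0
m8 = m5 NAND m2 = 0 NAND 0 = 1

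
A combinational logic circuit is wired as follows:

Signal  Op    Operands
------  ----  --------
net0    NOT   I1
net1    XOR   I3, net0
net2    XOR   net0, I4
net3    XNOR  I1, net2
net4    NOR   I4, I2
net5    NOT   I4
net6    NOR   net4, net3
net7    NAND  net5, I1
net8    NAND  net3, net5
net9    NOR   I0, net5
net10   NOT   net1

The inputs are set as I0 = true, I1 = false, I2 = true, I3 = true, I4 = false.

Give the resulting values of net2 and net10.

net2 = true, net10 = true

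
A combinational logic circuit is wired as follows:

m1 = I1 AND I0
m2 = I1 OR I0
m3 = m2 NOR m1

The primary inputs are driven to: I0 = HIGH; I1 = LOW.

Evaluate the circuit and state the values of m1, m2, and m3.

m1 = I1 AND I0 = LOW AND HIGH = LOW
m2 = I1 OR I0 = LOW OR HIGH = HIGH
m3 = m2 NOR m1 = HIGH NOR LOW = LOW

m1 = LOW, m2 = HIGH, m3 = LOW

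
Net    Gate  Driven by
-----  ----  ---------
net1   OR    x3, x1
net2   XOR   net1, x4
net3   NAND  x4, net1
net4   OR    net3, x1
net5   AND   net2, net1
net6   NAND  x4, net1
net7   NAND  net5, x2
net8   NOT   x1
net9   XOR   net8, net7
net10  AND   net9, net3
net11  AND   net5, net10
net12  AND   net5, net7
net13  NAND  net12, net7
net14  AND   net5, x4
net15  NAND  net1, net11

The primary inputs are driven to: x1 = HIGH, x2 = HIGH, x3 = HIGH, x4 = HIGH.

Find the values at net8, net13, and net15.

net1 = x3 OR x1 = HIGH OR HIGH = HIGH
net2 = net1 XOR x4 = HIGH XOR HIGH = LOW
net3 = x4 NAND net1 = HIGH NAND HIGH = LOW
net5 = net2 AND net1 = LOW AND HIGH = LOW
net7 = net5 NAND x2 = LOW NAND HIGH = HIGH
net8 = NOT x1 = NOT HIGH = LOW
net9 = net8 XOR net7 = LOW XOR HIGH = HIGH
net10 = net9 AND net3 = HIGH AND LOW = LOW
net11 = net5 AND net10 = LOW AND LOW = LOW
net12 = net5 AND net7 = LOW AND HIGH = LOW
net13 = net12 NAND net7 = LOW NAND HIGH = HIGH
net15 = net1 NAND net11 = HIGH NAND LOW = HIGH

net8 = LOW; net13 = HIGH; net15 = HIGH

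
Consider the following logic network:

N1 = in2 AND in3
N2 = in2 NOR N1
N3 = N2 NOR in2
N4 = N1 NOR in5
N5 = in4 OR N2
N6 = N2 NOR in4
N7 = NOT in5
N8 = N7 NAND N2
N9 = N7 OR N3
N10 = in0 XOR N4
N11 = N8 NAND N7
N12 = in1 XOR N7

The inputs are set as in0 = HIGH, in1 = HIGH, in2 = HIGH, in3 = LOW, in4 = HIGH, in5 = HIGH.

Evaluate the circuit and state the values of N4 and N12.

N4 = LOW, N12 = HIGH

N1 = in2 AND in3 = HIGH AND LOW = LOW
N4 = N1 NOR in5 = LOW NOR HIGH = LOW
N7 = NOT in5 = NOT HIGH = LOW
N12 = in1 XOR N7 = HIGH XOR LOW = HIGH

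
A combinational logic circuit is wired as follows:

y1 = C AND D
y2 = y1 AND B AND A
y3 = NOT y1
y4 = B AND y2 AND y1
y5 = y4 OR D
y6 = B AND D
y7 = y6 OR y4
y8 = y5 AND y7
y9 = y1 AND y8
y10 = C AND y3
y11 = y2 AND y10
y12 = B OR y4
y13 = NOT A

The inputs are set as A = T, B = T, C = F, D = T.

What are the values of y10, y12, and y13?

y10 = F  y12 = T  y13 = F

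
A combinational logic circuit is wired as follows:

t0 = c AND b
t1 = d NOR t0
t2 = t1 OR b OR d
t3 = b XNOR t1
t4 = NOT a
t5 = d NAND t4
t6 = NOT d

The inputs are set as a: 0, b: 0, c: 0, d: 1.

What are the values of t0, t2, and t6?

t0 = c AND b = 0 AND 0 = 0
t1 = d NOR t0 = 1 NOR 0 = 0
t2 = t1 OR b OR d = 0 OR 0 OR 1 = 1
t6 = NOT d = NOT 1 = 0

t0 = 0  t2 = 1  t6 = 0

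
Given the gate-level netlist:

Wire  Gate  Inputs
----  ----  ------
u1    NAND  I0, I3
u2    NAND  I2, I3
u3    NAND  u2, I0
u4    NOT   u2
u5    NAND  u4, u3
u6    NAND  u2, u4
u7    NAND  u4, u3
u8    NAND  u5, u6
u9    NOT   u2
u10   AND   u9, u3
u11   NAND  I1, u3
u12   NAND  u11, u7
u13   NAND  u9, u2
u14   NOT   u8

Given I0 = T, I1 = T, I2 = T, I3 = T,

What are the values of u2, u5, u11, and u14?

u2 = F; u5 = F; u11 = F; u14 = F

u2 = I2 NAND I3 = T NAND T = F
u3 = u2 NAND I0 = F NAND T = T
u4 = NOT u2 = NOT F = T
u5 = u4 NAND u3 = T NAND T = F
u6 = u2 NAND u4 = F NAND T = T
u8 = u5 NAND u6 = F NAND T = T
u11 = I1 NAND u3 = T NAND T = F
u14 = NOT u8 = NOT T = F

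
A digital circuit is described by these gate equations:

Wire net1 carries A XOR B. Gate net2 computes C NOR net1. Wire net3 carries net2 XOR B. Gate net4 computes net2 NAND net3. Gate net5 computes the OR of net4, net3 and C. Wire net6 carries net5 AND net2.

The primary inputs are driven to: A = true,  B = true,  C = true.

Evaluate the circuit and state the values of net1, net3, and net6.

net1 = false; net3 = true; net6 = false

net1 = A XOR B = true XOR true = false
net2 = C NOR net1 = true NOR false = false
net3 = net2 XOR B = false XOR true = true
net4 = net2 NAND net3 = false NAND true = true
net5 = net4 OR net3 OR C = true OR true OR true = true
net6 = net5 AND net2 = true AND false = false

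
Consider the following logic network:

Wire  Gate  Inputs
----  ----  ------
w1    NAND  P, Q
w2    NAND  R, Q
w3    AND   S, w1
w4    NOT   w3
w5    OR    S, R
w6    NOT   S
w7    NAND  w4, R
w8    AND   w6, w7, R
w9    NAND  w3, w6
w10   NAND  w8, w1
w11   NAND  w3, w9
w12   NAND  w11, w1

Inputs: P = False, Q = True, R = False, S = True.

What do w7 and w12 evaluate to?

w1 = P NAND Q = False NAND True = True
w3 = S AND w1 = True AND True = True
w4 = NOT w3 = NOT True = False
w6 = NOT S = NOT True = False
w7 = w4 NAND R = False NAND False = True
w9 = w3 NAND w6 = True NAND False = True
w11 = w3 NAND w9 = True NAND True = False
w12 = w11 NAND w1 = False NAND True = True

w7 = True; w12 = True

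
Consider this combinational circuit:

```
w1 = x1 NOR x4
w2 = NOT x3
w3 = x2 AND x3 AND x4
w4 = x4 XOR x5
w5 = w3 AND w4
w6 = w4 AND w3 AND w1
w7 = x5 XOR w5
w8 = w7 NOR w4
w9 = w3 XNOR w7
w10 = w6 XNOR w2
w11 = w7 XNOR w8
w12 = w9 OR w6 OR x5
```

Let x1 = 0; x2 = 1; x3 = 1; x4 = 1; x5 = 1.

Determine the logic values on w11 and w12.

w11 = 0, w12 = 1

w1 = x1 NOR x4 = 0 NOR 1 = 0
w3 = x2 AND x3 AND x4 = 1 AND 1 AND 1 = 1
w4 = x4 XOR x5 = 1 XOR 1 = 0
w5 = w3 AND w4 = 1 AND 0 = 0
w6 = w4 AND w3 AND w1 = 0 AND 1 AND 0 = 0
w7 = x5 XOR w5 = 1 XOR 0 = 1
w8 = w7 NOR w4 = 1 NOR 0 = 0
w9 = w3 XNOR w7 = 1 XNOR 1 = 1
w11 = w7 XNOR w8 = 1 XNOR 0 = 0
w12 = w9 OR w6 OR x5 = 1 OR 0 OR 1 = 1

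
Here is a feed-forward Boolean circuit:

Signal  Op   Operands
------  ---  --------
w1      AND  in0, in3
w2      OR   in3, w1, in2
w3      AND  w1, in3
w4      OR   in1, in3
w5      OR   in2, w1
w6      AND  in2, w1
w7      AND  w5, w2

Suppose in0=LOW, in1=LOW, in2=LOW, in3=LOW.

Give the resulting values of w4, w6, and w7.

w4 = LOW; w6 = LOW; w7 = LOW

w1 = in0 AND in3 = LOW AND LOW = LOW
w2 = in3 OR w1 OR in2 = LOW OR LOW OR LOW = LOW
w4 = in1 OR in3 = LOW OR LOW = LOW
w5 = in2 OR w1 = LOW OR LOW = LOW
w6 = in2 AND w1 = LOW AND LOW = LOW
w7 = w5 AND w2 = LOW AND LOW = LOW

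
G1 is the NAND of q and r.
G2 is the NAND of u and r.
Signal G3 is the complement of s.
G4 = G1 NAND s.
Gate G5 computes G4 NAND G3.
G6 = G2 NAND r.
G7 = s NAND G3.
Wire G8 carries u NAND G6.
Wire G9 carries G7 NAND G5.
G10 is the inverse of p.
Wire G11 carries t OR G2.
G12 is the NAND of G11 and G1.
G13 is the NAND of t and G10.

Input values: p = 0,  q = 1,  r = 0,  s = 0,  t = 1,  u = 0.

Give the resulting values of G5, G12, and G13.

G1 = q NAND r = 1 NAND 0 = 1
G2 = u NAND r = 0 NAND 0 = 1
G3 = NOT s = NOT 0 = 1
G4 = G1 NAND s = 1 NAND 0 = 1
G5 = G4 NAND G3 = 1 NAND 1 = 0
G10 = NOT p = NOT 0 = 1
G11 = t OR G2 = 1 OR 1 = 1
G12 = G11 NAND G1 = 1 NAND 1 = 0
G13 = t NAND G10 = 1 NAND 1 = 0

G5 = 0  G12 = 0  G13 = 0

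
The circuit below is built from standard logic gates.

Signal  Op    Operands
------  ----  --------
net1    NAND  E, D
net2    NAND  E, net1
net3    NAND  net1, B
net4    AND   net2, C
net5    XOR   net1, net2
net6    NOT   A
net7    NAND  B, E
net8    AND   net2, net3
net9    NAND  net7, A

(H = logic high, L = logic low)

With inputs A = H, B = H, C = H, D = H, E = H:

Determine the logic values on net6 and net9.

net6 = L, net9 = H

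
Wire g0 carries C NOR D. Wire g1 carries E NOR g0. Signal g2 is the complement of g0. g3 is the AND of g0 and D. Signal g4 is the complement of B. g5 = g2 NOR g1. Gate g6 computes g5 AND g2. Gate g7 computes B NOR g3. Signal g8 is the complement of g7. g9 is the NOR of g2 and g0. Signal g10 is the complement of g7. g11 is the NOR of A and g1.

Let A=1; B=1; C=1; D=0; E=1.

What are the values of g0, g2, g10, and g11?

g0 = C NOR D = 1 NOR 0 = 0
g1 = E NOR g0 = 1 NOR 0 = 0
g2 = NOT g0 = NOT 0 = 1
g3 = g0 AND D = 0 AND 0 = 0
g7 = B NOR g3 = 1 NOR 0 = 0
g10 = NOT g7 = NOT 0 = 1
g11 = A NOR g1 = 1 NOR 0 = 0

g0 = 0; g2 = 1; g10 = 1; g11 = 0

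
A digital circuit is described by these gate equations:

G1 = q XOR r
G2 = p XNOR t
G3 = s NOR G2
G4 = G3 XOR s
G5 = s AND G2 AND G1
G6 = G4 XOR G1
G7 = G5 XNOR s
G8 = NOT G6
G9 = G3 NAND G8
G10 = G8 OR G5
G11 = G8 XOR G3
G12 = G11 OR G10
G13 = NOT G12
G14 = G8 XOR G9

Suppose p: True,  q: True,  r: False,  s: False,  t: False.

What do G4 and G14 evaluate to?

G1 = q XOR r = True XOR False = True
G2 = p XNOR t = True XNOR False = False
G3 = s NOR G2 = False NOR False = True
G4 = G3 XOR s = True XOR False = True
G6 = G4 XOR G1 = True XOR True = False
G8 = NOT G6 = NOT False = True
G9 = G3 NAND G8 = True NAND True = False
G14 = G8 XOR G9 = True XOR False = True

G4 = True, G14 = True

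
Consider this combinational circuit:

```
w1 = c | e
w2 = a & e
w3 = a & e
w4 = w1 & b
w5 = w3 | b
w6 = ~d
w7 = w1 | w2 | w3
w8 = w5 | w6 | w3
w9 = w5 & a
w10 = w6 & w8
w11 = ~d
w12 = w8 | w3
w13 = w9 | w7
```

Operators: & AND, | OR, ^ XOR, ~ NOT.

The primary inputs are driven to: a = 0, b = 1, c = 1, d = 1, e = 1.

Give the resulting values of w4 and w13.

w4 = 1, w13 = 1

w1 = c OR e = 1 OR 1 = 1
w2 = a AND e = 0 AND 1 = 0
w3 = a AND e = 0 AND 1 = 0
w4 = w1 AND b = 1 AND 1 = 1
w5 = w3 OR b = 0 OR 1 = 1
w7 = w1 OR w2 OR w3 = 1 OR 0 OR 0 = 1
w9 = w5 AND a = 1 AND 0 = 0
w13 = w9 OR w7 = 0 OR 1 = 1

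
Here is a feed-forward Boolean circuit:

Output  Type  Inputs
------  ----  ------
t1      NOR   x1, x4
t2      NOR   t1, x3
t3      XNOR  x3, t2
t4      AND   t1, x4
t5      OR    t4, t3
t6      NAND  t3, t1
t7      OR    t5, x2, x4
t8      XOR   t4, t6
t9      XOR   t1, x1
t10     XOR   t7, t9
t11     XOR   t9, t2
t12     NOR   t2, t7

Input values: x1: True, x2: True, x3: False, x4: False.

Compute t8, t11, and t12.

t1 = x1 NOR x4 = True NOR False = False
t2 = t1 NOR x3 = False NOR False = True
t3 = x3 XNOR t2 = False XNOR True = False
t4 = t1 AND x4 = False AND False = False
t5 = t4 OR t3 = False OR False = False
t6 = t3 NAND t1 = False NAND False = True
t7 = t5 OR x2 OR x4 = False OR True OR False = True
t8 = t4 XOR t6 = False XOR True = True
t9 = t1 XOR x1 = False XOR True = True
t11 = t9 XOR t2 = True XOR True = False
t12 = t2 NOR t7 = True NOR True = False

t8 = True; t11 = False; t12 = False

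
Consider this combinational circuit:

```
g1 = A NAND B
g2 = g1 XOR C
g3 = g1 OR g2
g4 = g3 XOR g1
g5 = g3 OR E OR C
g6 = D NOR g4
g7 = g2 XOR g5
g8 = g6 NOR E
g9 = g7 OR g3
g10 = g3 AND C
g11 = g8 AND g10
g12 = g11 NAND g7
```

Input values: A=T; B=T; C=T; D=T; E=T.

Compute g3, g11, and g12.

g3 = T, g11 = F, g12 = T

g1 = A NAND B = T NAND T = F
g2 = g1 XOR C = F XOR T = T
g3 = g1 OR g2 = F OR T = T
g4 = g3 XOR g1 = T XOR F = T
g5 = g3 OR E OR C = T OR T OR T = T
g6 = D NOR g4 = T NOR T = F
g7 = g2 XOR g5 = T XOR T = F
g8 = g6 NOR E = F NOR T = F
g10 = g3 AND C = T AND T = T
g11 = g8 AND g10 = F AND T = F
g12 = g11 NAND g7 = F NAND F = T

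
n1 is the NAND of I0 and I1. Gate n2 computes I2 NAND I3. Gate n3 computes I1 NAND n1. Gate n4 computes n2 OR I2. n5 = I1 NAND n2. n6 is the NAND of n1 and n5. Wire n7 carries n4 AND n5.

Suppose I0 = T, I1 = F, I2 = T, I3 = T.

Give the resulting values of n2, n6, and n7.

n1 = I0 NAND I1 = T NAND F = T
n2 = I2 NAND I3 = T NAND T = F
n4 = n2 OR I2 = F OR T = T
n5 = I1 NAND n2 = F NAND F = T
n6 = n1 NAND n5 = T NAND T = F
n7 = n4 AND n5 = T AND T = T

n2 = F, n6 = F, n7 = T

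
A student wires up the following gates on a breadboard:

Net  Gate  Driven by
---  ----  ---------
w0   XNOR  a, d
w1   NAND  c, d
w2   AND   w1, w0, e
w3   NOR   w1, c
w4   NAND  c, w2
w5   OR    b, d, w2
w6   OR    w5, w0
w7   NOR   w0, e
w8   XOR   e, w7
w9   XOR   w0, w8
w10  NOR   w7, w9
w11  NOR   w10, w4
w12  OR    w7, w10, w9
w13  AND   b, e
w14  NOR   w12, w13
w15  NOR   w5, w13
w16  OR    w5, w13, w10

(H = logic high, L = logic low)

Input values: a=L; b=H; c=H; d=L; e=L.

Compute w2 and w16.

w0 = a XNOR d = L XNOR L = H
w1 = c NAND d = H NAND L = H
w2 = w1 AND w0 AND e = H AND H AND L = L
w5 = b OR d OR w2 = H OR L OR L = H
w7 = w0 NOR e = H NOR L = L
w8 = e XOR w7 = L XOR L = L
w9 = w0 XOR w8 = H XOR L = H
w10 = w7 NOR w9 = L NOR H = L
w13 = b AND e = H AND L = L
w16 = w5 OR w13 OR w10 = H OR L OR L = H

w2 = L, w16 = H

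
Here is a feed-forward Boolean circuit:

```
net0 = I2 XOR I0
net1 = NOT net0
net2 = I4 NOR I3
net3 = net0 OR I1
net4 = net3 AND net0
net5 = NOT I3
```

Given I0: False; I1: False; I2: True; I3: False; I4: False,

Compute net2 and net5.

net2 = True; net5 = True

net2 = I4 NOR I3 = False NOR False = True
net5 = NOT I3 = NOT False = True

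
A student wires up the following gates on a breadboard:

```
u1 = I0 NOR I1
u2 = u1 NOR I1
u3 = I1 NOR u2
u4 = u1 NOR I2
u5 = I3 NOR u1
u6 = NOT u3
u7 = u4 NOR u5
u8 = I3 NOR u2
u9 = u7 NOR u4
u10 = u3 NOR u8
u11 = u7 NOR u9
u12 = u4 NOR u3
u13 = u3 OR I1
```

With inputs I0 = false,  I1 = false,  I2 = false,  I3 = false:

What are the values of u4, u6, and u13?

u4 = false, u6 = false, u13 = true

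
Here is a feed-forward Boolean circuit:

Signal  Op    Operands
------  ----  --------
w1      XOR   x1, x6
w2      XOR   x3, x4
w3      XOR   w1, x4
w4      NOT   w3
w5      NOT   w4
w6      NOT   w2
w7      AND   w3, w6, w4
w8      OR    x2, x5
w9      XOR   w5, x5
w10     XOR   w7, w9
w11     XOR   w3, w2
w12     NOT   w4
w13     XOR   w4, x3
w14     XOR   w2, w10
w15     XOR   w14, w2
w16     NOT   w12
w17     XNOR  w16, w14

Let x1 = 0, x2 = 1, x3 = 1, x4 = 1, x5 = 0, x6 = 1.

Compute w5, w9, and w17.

w1 = x1 XOR x6 = 0 XOR 1 = 1
w2 = x3 XOR x4 = 1 XOR 1 = 0
w3 = w1 XOR x4 = 1 XOR 1 = 0
w4 = NOT w3 = NOT 0 = 1
w5 = NOT w4 = NOT 1 = 0
w6 = NOT w2 = NOT 0 = 1
w7 = w3 AND w6 AND w4 = 0 AND 1 AND 1 = 0
w9 = w5 XOR x5 = 0 XOR 0 = 0
w10 = w7 XOR w9 = 0 XOR 0 = 0
w12 = NOT w4 = NOT 1 = 0
w14 = w2 XOR w10 = 0 XOR 0 = 0
w16 = NOT w12 = NOT 0 = 1
w17 = w16 XNOR w14 = 1 XNOR 0 = 0

w5 = 0, w9 = 0, w17 = 0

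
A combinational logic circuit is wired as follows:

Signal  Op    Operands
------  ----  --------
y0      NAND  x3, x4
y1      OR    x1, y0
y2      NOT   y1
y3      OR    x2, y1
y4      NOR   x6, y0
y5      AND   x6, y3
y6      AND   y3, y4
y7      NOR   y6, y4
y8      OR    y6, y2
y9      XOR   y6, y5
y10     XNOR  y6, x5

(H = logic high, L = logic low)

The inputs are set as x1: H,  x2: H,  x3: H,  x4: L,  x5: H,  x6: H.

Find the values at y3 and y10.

y0 = x3 NAND x4 = H NAND L = H
y1 = x1 OR y0 = H OR H = H
y3 = x2 OR y1 = H OR H = H
y4 = x6 NOR y0 = H NOR H = L
y6 = y3 AND y4 = H AND L = L
y10 = y6 XNOR x5 = L XNOR H = L

y3 = H, y10 = L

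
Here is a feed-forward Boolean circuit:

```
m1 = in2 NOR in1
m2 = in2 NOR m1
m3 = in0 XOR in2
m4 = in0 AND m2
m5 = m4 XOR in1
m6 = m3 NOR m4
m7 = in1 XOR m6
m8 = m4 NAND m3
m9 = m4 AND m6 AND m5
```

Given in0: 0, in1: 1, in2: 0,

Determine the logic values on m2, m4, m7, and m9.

m1 = in2 NOR in1 = 0 NOR 1 = 0
m2 = in2 NOR m1 = 0 NOR 0 = 1
m3 = in0 XOR in2 = 0 XOR 0 = 0
m4 = in0 AND m2 = 0 AND 1 = 0
m5 = m4 XOR in1 = 0 XOR 1 = 1
m6 = m3 NOR m4 = 0 NOR 0 = 1
m7 = in1 XOR m6 = 1 XOR 1 = 0
m9 = m4 AND m6 AND m5 = 0 AND 1 AND 1 = 0

m2 = 1; m4 = 0; m7 = 0; m9 = 0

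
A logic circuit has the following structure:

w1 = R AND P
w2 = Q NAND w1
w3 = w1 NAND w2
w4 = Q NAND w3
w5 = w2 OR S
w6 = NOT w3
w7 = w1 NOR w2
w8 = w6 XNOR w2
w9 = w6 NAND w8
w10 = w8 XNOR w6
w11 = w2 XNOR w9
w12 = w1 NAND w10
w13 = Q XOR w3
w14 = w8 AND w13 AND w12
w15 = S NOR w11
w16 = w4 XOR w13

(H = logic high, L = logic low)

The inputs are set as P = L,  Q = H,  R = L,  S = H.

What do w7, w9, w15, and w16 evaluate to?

w7 = L; w9 = H; w15 = L; w16 = L

w1 = R AND P = L AND L = L
w2 = Q NAND w1 = H NAND L = H
w3 = w1 NAND w2 = L NAND H = H
w4 = Q NAND w3 = H NAND H = L
w6 = NOT w3 = NOT H = L
w7 = w1 NOR w2 = L NOR H = L
w8 = w6 XNOR w2 = L XNOR H = L
w9 = w6 NAND w8 = L NAND L = H
w11 = w2 XNOR w9 = H XNOR H = H
w13 = Q XOR w3 = H XOR H = L
w15 = S NOR w11 = H NOR H = L
w16 = w4 XOR w13 = L XOR L = L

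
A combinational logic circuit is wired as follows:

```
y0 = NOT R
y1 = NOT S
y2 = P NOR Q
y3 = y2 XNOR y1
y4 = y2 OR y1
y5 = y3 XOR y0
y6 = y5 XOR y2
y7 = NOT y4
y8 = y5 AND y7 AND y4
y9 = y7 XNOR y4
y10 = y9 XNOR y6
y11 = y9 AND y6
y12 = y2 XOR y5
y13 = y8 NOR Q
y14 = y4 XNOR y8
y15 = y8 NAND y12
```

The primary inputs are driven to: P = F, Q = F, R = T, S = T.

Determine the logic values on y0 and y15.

y0 = F, y15 = T

y0 = NOT R = NOT T = F
y1 = NOT S = NOT T = F
y2 = P NOR Q = F NOR F = T
y3 = y2 XNOR y1 = T XNOR F = F
y4 = y2 OR y1 = T OR F = T
y5 = y3 XOR y0 = F XOR F = F
y7 = NOT y4 = NOT T = F
y8 = y5 AND y7 AND y4 = F AND F AND T = F
y12 = y2 XOR y5 = T XOR F = T
y15 = y8 NAND y12 = F NAND T = T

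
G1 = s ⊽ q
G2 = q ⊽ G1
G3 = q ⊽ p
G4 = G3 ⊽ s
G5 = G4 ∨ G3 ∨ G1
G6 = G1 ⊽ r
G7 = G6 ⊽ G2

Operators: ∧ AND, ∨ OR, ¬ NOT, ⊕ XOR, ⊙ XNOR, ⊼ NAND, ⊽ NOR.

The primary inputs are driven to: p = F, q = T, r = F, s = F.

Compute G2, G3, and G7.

G1 = s NOR q = F NOR T = F
G2 = q NOR G1 = T NOR F = F
G3 = q NOR p = T NOR F = F
G6 = G1 NOR r = F NOR F = T
G7 = G6 NOR G2 = T NOR F = F

G2 = F, G3 = F, G7 = F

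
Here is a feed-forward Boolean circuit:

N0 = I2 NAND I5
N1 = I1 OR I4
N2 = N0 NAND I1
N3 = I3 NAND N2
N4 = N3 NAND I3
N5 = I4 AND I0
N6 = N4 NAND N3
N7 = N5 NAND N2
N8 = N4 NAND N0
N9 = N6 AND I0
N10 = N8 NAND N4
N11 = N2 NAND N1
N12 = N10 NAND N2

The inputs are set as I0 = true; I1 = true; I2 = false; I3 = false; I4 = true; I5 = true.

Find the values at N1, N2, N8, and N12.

N0 = I2 NAND I5 = false NAND true = true
N1 = I1 OR I4 = true OR true = true
N2 = N0 NAND I1 = true NAND true = false
N3 = I3 NAND N2 = false NAND false = true
N4 = N3 NAND I3 = true NAND false = true
N8 = N4 NAND N0 = true NAND true = false
N10 = N8 NAND N4 = false NAND true = true
N12 = N10 NAND N2 = true NAND false = true

N1 = true  N2 = false  N8 = false  N12 = true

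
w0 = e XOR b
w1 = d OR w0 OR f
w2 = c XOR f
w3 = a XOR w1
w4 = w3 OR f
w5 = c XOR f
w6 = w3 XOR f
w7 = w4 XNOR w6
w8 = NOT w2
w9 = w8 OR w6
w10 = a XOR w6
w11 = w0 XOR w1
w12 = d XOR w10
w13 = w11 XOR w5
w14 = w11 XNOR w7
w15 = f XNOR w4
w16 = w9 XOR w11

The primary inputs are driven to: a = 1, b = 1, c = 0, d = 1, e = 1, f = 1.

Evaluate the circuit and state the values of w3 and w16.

w3 = 0, w16 = 0

w0 = e XOR b = 1 XOR 1 = 0
w1 = d OR w0 OR f = 1 OR 0 OR 1 = 1
w2 = c XOR f = 0 XOR 1 = 1
w3 = a XOR w1 = 1 XOR 1 = 0
w6 = w3 XOR f = 0 XOR 1 = 1
w8 = NOT w2 = NOT 1 = 0
w9 = w8 OR w6 = 0 OR 1 = 1
w11 = w0 XOR w1 = 0 XOR 1 = 1
w16 = w9 XOR w11 = 1 XOR 1 = 0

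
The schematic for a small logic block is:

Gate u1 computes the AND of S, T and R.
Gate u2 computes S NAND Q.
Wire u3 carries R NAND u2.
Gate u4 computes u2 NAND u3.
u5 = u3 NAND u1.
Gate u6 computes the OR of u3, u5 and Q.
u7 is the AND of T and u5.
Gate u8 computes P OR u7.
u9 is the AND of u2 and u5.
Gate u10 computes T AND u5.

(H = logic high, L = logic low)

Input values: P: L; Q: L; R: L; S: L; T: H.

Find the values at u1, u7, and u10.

u1 = L, u7 = H, u10 = H

u1 = S AND T AND R = L AND H AND L = L
u2 = S NAND Q = L NAND L = H
u3 = R NAND u2 = L NAND H = H
u5 = u3 NAND u1 = H NAND L = H
u7 = T AND u5 = H AND H = H
u10 = T AND u5 = H AND H = H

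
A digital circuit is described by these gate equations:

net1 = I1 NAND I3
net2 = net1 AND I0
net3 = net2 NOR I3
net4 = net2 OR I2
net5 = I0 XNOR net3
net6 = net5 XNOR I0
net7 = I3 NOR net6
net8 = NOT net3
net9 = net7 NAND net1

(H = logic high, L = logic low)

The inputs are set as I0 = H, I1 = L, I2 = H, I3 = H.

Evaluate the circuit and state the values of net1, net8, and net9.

net1 = H  net8 = H  net9 = H

net1 = I1 NAND I3 = L NAND H = H
net2 = net1 AND I0 = H AND H = H
net3 = net2 NOR I3 = H NOR H = L
net5 = I0 XNOR net3 = H XNOR L = L
net6 = net5 XNOR I0 = L XNOR H = L
net7 = I3 NOR net6 = H NOR L = L
net8 = NOT net3 = NOT L = H
net9 = net7 NAND net1 = L NAND H = H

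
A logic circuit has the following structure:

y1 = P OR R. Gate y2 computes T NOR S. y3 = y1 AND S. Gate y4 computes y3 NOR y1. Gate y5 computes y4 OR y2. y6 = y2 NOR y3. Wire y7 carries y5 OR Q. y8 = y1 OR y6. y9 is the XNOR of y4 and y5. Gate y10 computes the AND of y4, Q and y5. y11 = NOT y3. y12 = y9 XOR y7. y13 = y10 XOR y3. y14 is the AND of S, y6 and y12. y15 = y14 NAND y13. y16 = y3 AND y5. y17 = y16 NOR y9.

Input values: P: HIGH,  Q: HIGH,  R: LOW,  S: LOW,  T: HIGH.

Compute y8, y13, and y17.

y8 = HIGH, y13 = LOW, y17 = LOW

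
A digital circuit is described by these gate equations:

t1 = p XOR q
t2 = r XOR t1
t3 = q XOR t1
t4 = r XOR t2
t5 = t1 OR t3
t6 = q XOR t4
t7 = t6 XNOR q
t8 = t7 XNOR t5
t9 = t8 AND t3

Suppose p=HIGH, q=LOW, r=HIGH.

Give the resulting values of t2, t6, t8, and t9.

t1 = p XOR q = HIGH XOR LOW = HIGH
t2 = r XOR t1 = HIGH XOR HIGH = LOW
t3 = q XOR t1 = LOW XOR HIGH = HIGH
t4 = r XOR t2 = HIGH XOR LOW = HIGH
t5 = t1 OR t3 = HIGH OR HIGH = HIGH
t6 = q XOR t4 = LOW XOR HIGH = HIGH
t7 = t6 XNOR q = HIGH XNOR LOW = LOW
t8 = t7 XNOR t5 = LOW XNOR HIGH = LOW
t9 = t8 AND t3 = LOW AND HIGH = LOW

t2 = LOW; t6 = HIGH; t8 = LOW; t9 = LOW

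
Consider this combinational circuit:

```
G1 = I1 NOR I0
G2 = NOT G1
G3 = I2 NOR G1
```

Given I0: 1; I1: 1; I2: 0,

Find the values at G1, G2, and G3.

G1 = I1 NOR I0 = 1 NOR 1 = 0
G2 = NOT G1 = NOT 0 = 1
G3 = I2 NOR G1 = 0 NOR 0 = 1

G1 = 0, G2 = 1, G3 = 1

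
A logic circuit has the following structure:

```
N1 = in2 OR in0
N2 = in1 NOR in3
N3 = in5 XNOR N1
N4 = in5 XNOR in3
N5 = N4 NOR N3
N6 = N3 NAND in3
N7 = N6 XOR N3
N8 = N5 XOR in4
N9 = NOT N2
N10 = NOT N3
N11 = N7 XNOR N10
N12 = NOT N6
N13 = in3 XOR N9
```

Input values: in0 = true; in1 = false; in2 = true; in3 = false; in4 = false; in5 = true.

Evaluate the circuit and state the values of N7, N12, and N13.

N1 = in2 OR in0 = true OR true = true
N2 = in1 NOR in3 = false NOR false = true
N3 = in5 XNOR N1 = true XNOR true = true
N6 = N3 NAND in3 = true NAND false = true
N7 = N6 XOR N3 = true XOR true = false
N9 = NOT N2 = NOT true = false
N12 = NOT N6 = NOT true = false
N13 = in3 XOR N9 = false XOR false = false

N7 = false, N12 = false, N13 = false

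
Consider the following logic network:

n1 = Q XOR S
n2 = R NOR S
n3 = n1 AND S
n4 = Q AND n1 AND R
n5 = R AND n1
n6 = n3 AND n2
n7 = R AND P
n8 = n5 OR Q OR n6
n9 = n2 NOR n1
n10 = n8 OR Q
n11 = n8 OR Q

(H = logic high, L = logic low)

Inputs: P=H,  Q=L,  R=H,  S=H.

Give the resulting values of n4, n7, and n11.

n1 = Q XOR S = L XOR H = H
n2 = R NOR S = H NOR H = L
n3 = n1 AND S = H AND H = H
n4 = Q AND n1 AND R = L AND H AND H = L
n5 = R AND n1 = H AND H = H
n6 = n3 AND n2 = H AND L = L
n7 = R AND P = H AND H = H
n8 = n5 OR Q OR n6 = H OR L OR L = H
n11 = n8 OR Q = H OR L = H

n4 = L  n7 = H  n11 = H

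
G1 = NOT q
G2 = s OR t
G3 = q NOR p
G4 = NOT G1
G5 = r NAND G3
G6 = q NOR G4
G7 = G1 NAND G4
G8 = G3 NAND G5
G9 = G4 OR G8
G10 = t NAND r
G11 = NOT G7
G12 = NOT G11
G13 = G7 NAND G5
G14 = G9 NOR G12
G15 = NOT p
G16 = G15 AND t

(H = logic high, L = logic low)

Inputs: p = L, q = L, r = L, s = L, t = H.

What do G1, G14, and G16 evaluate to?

G1 = NOT q = NOT L = H
G3 = q NOR p = L NOR L = H
G4 = NOT G1 = NOT H = L
G5 = r NAND G3 = L NAND H = H
G7 = G1 NAND G4 = H NAND L = H
G8 = G3 NAND G5 = H NAND H = L
G9 = G4 OR G8 = L OR L = L
G11 = NOT G7 = NOT H = L
G12 = NOT G11 = NOT L = H
G14 = G9 NOR G12 = L NOR H = L
G15 = NOT p = NOT L = H
G16 = G15 AND t = H AND H = H

G1 = H, G14 = L, G16 = H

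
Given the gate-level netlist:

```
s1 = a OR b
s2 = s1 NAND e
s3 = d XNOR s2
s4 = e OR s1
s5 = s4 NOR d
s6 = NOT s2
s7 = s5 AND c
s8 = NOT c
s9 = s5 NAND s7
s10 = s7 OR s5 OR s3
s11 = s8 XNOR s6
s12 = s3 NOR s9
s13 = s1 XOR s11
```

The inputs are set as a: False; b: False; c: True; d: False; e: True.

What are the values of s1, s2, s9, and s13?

s1 = False; s2 = True; s9 = True; s13 = True

s1 = a OR b = False OR False = False
s2 = s1 NAND e = False NAND True = True
s4 = e OR s1 = True OR False = True
s5 = s4 NOR d = True NOR False = False
s6 = NOT s2 = NOT True = False
s7 = s5 AND c = False AND True = False
s8 = NOT c = NOT True = False
s9 = s5 NAND s7 = False NAND False = True
s11 = s8 XNOR s6 = False XNOR False = True
s13 = s1 XOR s11 = False XOR True = True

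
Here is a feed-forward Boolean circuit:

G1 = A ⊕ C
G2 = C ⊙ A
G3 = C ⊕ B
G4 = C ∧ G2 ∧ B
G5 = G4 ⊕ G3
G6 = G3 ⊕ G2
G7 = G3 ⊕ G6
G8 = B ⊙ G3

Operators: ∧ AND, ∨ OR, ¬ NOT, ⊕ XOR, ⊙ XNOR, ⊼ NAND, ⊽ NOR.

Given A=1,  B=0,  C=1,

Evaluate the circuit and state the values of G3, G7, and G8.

G3 = 1; G7 = 1; G8 = 0

G2 = C XNOR A = 1 XNOR 1 = 1
G3 = C XOR B = 1 XOR 0 = 1
G6 = G3 XOR G2 = 1 XOR 1 = 0
G7 = G3 XOR G6 = 1 XOR 0 = 1
G8 = B XNOR G3 = 0 XNOR 1 = 0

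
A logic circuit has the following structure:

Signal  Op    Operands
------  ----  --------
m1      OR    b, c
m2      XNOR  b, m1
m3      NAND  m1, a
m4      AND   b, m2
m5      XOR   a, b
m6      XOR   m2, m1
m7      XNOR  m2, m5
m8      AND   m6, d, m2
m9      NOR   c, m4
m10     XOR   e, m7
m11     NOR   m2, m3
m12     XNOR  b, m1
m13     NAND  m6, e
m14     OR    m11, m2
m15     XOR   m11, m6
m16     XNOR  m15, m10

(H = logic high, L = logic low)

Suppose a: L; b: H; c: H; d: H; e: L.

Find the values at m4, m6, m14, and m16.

m1 = b OR c = H OR H = H
m2 = b XNOR m1 = H XNOR H = H
m3 = m1 NAND a = H NAND L = H
m4 = b AND m2 = H AND H = H
m5 = a XOR b = L XOR H = H
m6 = m2 XOR m1 = H XOR H = L
m7 = m2 XNOR m5 = H XNOR H = H
m10 = e XOR m7 = L XOR H = H
m11 = m2 NOR m3 = H NOR H = L
m14 = m11 OR m2 = L OR H = H
m15 = m11 XOR m6 = L XOR L = L
m16 = m15 XNOR m10 = L XNOR H = L

m4 = H, m6 = L, m14 = H, m16 = L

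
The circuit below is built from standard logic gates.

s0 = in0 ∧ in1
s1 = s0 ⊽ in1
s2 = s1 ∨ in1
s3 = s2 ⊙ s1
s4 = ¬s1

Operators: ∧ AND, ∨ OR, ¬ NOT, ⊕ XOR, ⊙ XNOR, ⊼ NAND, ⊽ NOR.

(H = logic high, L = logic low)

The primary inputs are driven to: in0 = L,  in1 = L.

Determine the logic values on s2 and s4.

s2 = H, s4 = L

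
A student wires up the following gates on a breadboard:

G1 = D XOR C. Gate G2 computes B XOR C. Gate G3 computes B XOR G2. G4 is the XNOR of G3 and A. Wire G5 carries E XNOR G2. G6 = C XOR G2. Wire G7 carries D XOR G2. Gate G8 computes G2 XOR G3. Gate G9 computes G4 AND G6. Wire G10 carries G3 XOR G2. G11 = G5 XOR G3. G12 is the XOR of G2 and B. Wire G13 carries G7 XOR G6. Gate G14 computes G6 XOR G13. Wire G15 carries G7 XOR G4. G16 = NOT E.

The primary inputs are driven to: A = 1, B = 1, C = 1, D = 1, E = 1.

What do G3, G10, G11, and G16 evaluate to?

G2 = B XOR C = 1 XOR 1 = 0
G3 = B XOR G2 = 1 XOR 0 = 1
G5 = E XNOR G2 = 1 XNOR 0 = 0
G10 = G3 XOR G2 = 1 XOR 0 = 1
G11 = G5 XOR G3 = 0 XOR 1 = 1
G16 = NOT E = NOT 1 = 0

G3 = 1, G10 = 1, G11 = 1, G16 = 0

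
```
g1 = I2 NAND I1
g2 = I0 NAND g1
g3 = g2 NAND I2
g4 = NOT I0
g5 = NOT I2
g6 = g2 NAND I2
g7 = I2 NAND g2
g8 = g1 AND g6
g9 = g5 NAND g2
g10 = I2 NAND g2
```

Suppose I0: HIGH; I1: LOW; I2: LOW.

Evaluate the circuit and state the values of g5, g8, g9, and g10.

g1 = I2 NAND I1 = LOW NAND LOW = HIGH
g2 = I0 NAND g1 = HIGH NAND HIGH = LOW
g5 = NOT I2 = NOT LOW = HIGH
g6 = g2 NAND I2 = LOW NAND LOW = HIGH
g8 = g1 AND g6 = HIGH AND HIGH = HIGH
g9 = g5 NAND g2 = HIGH NAND LOW = HIGH
g10 = I2 NAND g2 = LOW NAND LOW = HIGH

g5 = HIGH; g8 = HIGH; g9 = HIGH; g10 = HIGH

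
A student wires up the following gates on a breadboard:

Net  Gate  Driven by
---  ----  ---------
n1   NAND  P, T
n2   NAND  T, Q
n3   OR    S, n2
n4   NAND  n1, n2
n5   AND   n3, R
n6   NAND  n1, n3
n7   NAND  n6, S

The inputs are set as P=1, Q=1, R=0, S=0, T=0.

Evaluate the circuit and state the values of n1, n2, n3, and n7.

n1 = 1, n2 = 1, n3 = 1, n7 = 1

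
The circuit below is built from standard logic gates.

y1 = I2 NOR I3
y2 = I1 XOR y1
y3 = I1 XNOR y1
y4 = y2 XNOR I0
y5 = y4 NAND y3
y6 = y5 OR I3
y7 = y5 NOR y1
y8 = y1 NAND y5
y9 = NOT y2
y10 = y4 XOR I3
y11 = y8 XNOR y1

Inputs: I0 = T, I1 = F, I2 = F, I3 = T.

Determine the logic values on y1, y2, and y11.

y1 = I2 NOR I3 = F NOR T = F
y2 = I1 XOR y1 = F XOR F = F
y3 = I1 XNOR y1 = F XNOR F = T
y4 = y2 XNOR I0 = F XNOR T = F
y5 = y4 NAND y3 = F NAND T = T
y8 = y1 NAND y5 = F NAND T = T
y11 = y8 XNOR y1 = T XNOR F = F

y1 = F, y2 = F, y11 = F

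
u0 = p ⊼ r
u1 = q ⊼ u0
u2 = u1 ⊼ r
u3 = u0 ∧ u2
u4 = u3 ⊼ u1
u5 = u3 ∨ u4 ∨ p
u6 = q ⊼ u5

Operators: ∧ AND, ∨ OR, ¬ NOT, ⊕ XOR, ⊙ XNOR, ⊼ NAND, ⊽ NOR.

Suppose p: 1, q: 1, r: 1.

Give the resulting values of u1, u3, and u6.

u0 = p NAND r = 1 NAND 1 = 0
u1 = q NAND u0 = 1 NAND 0 = 1
u2 = u1 NAND r = 1 NAND 1 = 0
u3 = u0 AND u2 = 0 AND 0 = 0
u4 = u3 NAND u1 = 0 NAND 1 = 1
u5 = u3 OR u4 OR p = 0 OR 1 OR 1 = 1
u6 = q NAND u5 = 1 NAND 1 = 0

u1 = 1, u3 = 0, u6 = 0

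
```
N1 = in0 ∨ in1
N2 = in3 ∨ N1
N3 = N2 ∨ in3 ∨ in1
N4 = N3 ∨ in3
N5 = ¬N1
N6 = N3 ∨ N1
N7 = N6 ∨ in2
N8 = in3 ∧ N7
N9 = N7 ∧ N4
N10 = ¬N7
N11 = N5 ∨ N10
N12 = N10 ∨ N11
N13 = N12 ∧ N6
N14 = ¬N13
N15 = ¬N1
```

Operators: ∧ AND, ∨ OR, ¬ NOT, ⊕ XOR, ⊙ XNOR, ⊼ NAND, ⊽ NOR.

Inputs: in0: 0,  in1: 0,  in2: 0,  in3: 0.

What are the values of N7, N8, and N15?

N1 = in0 OR in1 = 0 OR 0 = 0
N2 = in3 OR N1 = 0 OR 0 = 0
N3 = N2 OR in3 OR in1 = 0 OR 0 OR 0 = 0
N6 = N3 OR N1 = 0 OR 0 = 0
N7 = N6 OR in2 = 0 OR 0 = 0
N8 = in3 AND N7 = 0 AND 0 = 0
N15 = NOT N1 = NOT 0 = 1

N7 = 0, N8 = 0, N15 = 1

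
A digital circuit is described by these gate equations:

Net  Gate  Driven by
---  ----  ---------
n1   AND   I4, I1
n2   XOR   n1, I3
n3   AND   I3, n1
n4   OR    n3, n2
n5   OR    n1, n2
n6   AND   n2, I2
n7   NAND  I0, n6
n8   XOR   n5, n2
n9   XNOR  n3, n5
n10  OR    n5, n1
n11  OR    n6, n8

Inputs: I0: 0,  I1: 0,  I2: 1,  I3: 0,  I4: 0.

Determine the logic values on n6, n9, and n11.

n6 = 0  n9 = 1  n11 = 0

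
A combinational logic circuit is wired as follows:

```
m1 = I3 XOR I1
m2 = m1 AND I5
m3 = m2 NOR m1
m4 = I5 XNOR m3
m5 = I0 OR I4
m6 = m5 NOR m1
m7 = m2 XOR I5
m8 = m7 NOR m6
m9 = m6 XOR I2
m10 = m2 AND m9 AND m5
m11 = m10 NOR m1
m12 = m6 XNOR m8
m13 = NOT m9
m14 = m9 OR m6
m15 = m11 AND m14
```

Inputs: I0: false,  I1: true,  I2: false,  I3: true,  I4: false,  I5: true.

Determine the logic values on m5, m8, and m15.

m1 = I3 XOR I1 = true XOR true = false
m2 = m1 AND I5 = false AND true = false
m5 = I0 OR I4 = false OR false = false
m6 = m5 NOR m1 = false NOR false = true
m7 = m2 XOR I5 = false XOR true = true
m8 = m7 NOR m6 = true NOR true = false
m9 = m6 XOR I2 = true XOR false = true
m10 = m2 AND m9 AND m5 = false AND true AND false = false
m11 = m10 NOR m1 = false NOR false = true
m14 = m9 OR m6 = true OR true = true
m15 = m11 AND m14 = true AND true = true

m5 = false; m8 = false; m15 = true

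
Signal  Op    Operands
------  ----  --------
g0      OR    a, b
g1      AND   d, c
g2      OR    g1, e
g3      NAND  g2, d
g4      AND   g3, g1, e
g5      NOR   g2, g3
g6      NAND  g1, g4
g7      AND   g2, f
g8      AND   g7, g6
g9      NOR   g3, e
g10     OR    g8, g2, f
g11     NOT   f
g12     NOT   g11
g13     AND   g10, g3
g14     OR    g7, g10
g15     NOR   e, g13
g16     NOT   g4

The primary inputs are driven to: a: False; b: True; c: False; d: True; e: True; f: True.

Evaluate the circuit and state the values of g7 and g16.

g7 = True, g16 = True

g1 = d AND c = True AND False = False
g2 = g1 OR e = False OR True = True
g3 = g2 NAND d = True NAND True = False
g4 = g3 AND g1 AND e = False AND False AND True = False
g7 = g2 AND f = True AND True = True
g16 = NOT g4 = NOT False = True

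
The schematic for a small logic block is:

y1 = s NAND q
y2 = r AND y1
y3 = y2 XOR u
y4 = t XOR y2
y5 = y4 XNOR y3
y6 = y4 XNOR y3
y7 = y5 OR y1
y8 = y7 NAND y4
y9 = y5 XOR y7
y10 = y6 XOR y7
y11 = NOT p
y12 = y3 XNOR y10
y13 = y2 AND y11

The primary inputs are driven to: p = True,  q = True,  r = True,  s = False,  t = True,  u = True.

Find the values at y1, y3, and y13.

y1 = s NAND q = False NAND True = True
y2 = r AND y1 = True AND True = True
y3 = y2 XOR u = True XOR True = False
y11 = NOT p = NOT True = False
y13 = y2 AND y11 = True AND False = False

y1 = True, y3 = False, y13 = False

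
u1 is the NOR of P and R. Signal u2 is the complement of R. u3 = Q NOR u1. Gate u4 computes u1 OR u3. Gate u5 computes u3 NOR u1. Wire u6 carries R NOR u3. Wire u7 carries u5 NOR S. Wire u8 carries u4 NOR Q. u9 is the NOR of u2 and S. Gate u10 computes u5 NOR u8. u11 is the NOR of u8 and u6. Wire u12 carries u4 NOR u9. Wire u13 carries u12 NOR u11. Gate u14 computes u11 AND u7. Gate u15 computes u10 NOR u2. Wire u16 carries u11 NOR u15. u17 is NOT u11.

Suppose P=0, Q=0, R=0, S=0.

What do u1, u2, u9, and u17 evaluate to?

u1 = P NOR R = 0 NOR 0 = 1
u2 = NOT R = NOT 0 = 1
u3 = Q NOR u1 = 0 NOR 1 = 0
u4 = u1 OR u3 = 1 OR 0 = 1
u6 = R NOR u3 = 0 NOR 0 = 1
u8 = u4 NOR Q = 1 NOR 0 = 0
u9 = u2 NOR S = 1 NOR 0 = 0
u11 = u8 NOR u6 = 0 NOR 1 = 0
u17 = NOT u11 = NOT 0 = 1

u1 = 1, u2 = 1, u9 = 0, u17 = 1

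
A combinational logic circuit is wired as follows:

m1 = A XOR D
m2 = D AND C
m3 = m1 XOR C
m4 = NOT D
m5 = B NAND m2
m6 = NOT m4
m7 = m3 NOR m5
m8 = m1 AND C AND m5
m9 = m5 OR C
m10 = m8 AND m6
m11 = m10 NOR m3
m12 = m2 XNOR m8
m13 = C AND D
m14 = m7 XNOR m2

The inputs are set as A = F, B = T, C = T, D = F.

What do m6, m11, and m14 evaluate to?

m6 = F  m11 = F  m14 = T

m1 = A XOR D = F XOR F = F
m2 = D AND C = F AND T = F
m3 = m1 XOR C = F XOR T = T
m4 = NOT D = NOT F = T
m5 = B NAND m2 = T NAND F = T
m6 = NOT m4 = NOT T = F
m7 = m3 NOR m5 = T NOR T = F
m8 = m1 AND C AND m5 = F AND T AND T = F
m10 = m8 AND m6 = F AND F = F
m11 = m10 NOR m3 = F NOR T = F
m14 = m7 XNOR m2 = F XNOR F = T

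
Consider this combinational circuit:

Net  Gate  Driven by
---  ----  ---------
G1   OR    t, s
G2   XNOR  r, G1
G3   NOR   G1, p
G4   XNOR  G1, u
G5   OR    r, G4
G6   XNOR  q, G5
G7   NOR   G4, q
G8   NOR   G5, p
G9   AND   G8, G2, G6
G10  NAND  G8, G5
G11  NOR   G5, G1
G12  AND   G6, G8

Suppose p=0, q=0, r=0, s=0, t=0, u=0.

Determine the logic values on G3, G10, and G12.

G3 = 1  G10 = 1  G12 = 0

G1 = t OR s = 0 OR 0 = 0
G3 = G1 NOR p = 0 NOR 0 = 1
G4 = G1 XNOR u = 0 XNOR 0 = 1
G5 = r OR G4 = 0 OR 1 = 1
G6 = q XNOR G5 = 0 XNOR 1 = 0
G8 = G5 NOR p = 1 NOR 0 = 0
G10 = G8 NAND G5 = 0 NAND 1 = 1
G12 = G6 AND G8 = 0 AND 0 = 0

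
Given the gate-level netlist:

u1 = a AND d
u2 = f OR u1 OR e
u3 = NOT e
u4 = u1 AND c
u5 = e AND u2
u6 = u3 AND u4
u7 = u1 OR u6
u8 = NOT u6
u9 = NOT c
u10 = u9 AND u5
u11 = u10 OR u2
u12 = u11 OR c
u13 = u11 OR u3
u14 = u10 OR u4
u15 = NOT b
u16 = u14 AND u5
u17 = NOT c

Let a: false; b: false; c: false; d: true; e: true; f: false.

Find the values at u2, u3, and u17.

u1 = a AND d = false AND true = false
u2 = f OR u1 OR e = false OR false OR true = true
u3 = NOT e = NOT true = false
u17 = NOT c = NOT false = true

u2 = true, u3 = false, u17 = true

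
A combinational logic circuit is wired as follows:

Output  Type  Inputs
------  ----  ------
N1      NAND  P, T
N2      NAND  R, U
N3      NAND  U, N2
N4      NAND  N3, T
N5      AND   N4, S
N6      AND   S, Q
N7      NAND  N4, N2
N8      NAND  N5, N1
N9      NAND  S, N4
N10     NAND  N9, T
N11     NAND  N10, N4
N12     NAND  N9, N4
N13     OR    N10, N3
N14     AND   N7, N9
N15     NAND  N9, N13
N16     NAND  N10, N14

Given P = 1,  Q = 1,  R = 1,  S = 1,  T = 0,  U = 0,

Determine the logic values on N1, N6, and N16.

N1 = 1  N6 = 1  N16 = 1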